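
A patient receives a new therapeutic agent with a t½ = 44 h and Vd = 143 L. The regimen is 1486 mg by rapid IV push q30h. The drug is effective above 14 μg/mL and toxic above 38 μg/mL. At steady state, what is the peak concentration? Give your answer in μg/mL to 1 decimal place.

τ/t½ = 30/44 ≈ 0.68182, so fraction remaining f = (1/2)^(30/44) ≈ 0.6234.
Accumulation ratio R = 1/(1 − f) ≈ 1/0.3766 ≈ 2.6553.
Single-dose peak C₀ = D/Vd = 1486/143 ≈ 10.392 μg/mL.
Steady-state peak Cmax,ss = C₀·R ≈ 10.392 × 2.6553 ≈ 27.594 μg/mL.
Peak 27.6 μg/mL vs MTC 38 μg/mL: below toxic threshold.

27.6 μg/mL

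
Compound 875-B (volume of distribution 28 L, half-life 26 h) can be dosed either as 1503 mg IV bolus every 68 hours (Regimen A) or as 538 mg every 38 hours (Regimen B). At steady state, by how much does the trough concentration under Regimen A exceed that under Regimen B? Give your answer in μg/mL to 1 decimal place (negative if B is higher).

Regimen A: f = (1/2)^(68/26) ≈ 0.1632; Cmin,ss = (1503/28)·f/(1−f) ≈ 10.469 μg/mL.
Regimen B: f = (1/2)^(38/26) ≈ 0.3631; Cmin,ss = (538/28)·f/(1−f) ≈ 10.954 μg/mL.
Difference ≈ 10.469 − 10.954 ≈ -0.485 μg/mL.

-0.5 μg/mL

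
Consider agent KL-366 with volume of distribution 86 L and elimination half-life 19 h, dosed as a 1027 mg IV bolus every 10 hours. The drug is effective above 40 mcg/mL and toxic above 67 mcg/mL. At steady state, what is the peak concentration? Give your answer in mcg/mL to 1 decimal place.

k = ln2/t½ = ln2/19 ≈ 0.036481 h⁻¹; fraction remaining f = e^(−kτ) = e^(−0.036481×10) ≈ 0.6943.
Accumulation ratio R = 1/(1 − f) ≈ 1/0.3057 ≈ 3.2712.
Single-dose peak C₀ = D/Vd = 1027/86 ≈ 11.942 mcg/mL.
Steady-state peak Cmax,ss = C₀·R ≈ 11.942 × 3.2712 ≈ 39.065 mcg/mL.
Peak 39.1 mcg/mL vs MTC 67 mcg/mL: below toxic threshold.

39.1 mcg/mL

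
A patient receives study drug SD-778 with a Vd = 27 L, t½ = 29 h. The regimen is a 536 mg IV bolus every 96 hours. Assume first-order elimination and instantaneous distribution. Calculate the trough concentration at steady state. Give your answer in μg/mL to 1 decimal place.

Over one 96-h interval, 96/29 ≈ 3.3103 half-lives elapse, leaving f ≈ 0.1008 of each dose.
Accumulation ratio R = 1/(1 − f) ≈ 1/0.8992 ≈ 1.1121.
Single-dose peak C₀ = D/Vd = 536/27 ≈ 19.852 μg/mL.
Cmax,ss = C₀/(1 − f) ≈ 19.852/0.8992 ≈ 22.077 μg/mL.
Steady-state trough Cmin,ss = Cmax,ss·f ≈ 22.077 × 0.1008 ≈ 2.225 μg/mL.

2.2 μg/mL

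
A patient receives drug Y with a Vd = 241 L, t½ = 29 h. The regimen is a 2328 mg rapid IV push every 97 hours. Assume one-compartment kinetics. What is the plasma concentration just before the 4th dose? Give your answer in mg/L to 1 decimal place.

1.1 mg/L

f = (1/2)^(τ/t½) = (1/2)^(97/29) ≈ 0.0984.
C₀ = D/Vd = 2328/241 ≈ 9.660 mg/L.
Before the 4th dose, 3 doses have been given. Superposition: Cmin = C₀·(f + f² + … + f^3).
≈ 9.660 × (0.0984 + 0.0097 + 0.0010) ≈ 9.660 × 0.1091 ≈ 1.054 mg/L.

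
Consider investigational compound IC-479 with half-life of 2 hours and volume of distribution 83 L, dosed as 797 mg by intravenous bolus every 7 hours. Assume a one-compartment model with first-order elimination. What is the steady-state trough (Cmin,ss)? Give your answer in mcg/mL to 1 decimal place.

Over one 7-h interval, 7/2 ≈ 3.5 half-lives elapse, leaving f ≈ 0.0884 of each dose.
Each bolus raises the concentration by D/Vd = 797/83 ≈ 9.602 mcg/mL.
Steady-state trough Cmin,ss = C₀·f/(1−f) ≈ 9.602 × 0.0884/0.9116 ≈ 0.931 mcg/mL.

0.9 mcg/mL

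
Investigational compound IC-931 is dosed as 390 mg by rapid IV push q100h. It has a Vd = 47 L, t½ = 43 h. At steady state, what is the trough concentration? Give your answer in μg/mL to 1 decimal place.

k = ln2/t½ = ln2/43 ≈ 0.016120 h⁻¹; fraction remaining f = e^(−kτ) = e^(−0.016120×100) ≈ 0.1995.
Each bolus raises the concentration by D/Vd = 390/47 ≈ 8.298 μg/mL.
Steady-state trough Cmin,ss = C₀·f/(1−f) ≈ 8.298 × 0.1995/0.8005 ≈ 2.068 μg/mL.

2.1 μg/mL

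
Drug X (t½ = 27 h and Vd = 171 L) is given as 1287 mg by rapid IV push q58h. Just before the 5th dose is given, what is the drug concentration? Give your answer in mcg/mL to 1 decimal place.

f = (1/2)^(τ/t½) = (1/2)^(58/27) ≈ 0.2256.
C₀ = D/Vd = 1287/171 ≈ 7.526 mcg/mL.
Before the 5th dose, 4 doses have been given. Superposition: Cmin = C₀·(f + f² + … + f^4).
≈ 7.526 × (0.2256 + 0.0509 + 0.0115 + 0.0026) ≈ 7.526 × 0.2906 ≈ 2.187 mcg/mL.

2.2 mcg/mL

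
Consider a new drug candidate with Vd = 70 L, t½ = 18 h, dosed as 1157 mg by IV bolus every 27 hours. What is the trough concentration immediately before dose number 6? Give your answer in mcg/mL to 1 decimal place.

9.0 mcg/mL

f = (1/2)^(τ/t½) = (1/2)^(27/18) ≈ 0.3536.
C₀ = D/Vd = 1157/70 ≈ 16.529 mcg/mL.
Before the 6th dose, 5 doses have been given. Superposition: Cmin = C₀·(f + f² + … + f^5).
≈ 16.529 × (0.3536 + 0.1250 + 0.0442 + 0.0156 + 0.0055) ≈ 16.529 × 0.5439 ≈ 8.990 mcg/mL.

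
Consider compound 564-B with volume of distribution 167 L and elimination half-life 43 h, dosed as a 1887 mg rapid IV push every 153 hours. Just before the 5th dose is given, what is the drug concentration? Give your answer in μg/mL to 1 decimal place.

f = (1/2)^(τ/t½) = (1/2)^(153/43) ≈ 0.0849.
C₀ = D/Vd = 1887/167 ≈ 11.299 μg/mL.
Before the 5th dose, 4 doses have been given. Superposition: Cmin = C₀·(f + f² + … + f^4).
≈ 11.299 × (0.0849 + 0.0072 + 0.0006 + 0.0001) ≈ 11.299 × 0.0928 ≈ 1.049 μg/mL.

1.0 μg/mL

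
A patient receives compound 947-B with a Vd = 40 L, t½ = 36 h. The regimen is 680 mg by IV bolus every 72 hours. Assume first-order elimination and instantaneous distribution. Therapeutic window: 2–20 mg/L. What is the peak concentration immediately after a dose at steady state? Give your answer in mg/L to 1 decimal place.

22.7 mg/L

The dosing interval is 2 half-lives, so f = 2^(−2) = 0.25.
Accumulation ratio R = 1/(1 − f) = 1/0.75 = 4/3.
Single-dose peak C₀ = D/Vd = 680/40 = 17 mg/L.
Steady-state peak Cmax,ss = C₀·R = 17 × 4/3 ≈ 22.667 mg/L.
Peak 22.7 mg/L vs MTC 20 mg/L: exceeds toxic threshold.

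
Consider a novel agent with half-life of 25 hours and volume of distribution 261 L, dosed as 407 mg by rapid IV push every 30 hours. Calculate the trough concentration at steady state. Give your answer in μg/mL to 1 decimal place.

k = ln2/t½ = ln2/25 ≈ 0.027726 h⁻¹; fraction remaining f = e^(−kτ) = e^(−0.027726×30) ≈ 0.4353.
At steady state, accumulation factor R = 1/(1 − e^(−kτ)) ≈ 1.7709.
Each bolus raises the concentration by D/Vd = 407/261 ≈ 1.559 μg/mL.
Cmax,ss = C₀/(1 − f) ≈ 1.559/0.5647 ≈ 2.761 μg/mL.
Steady-state trough Cmin,ss = Cmax,ss·f ≈ 2.761 × 0.4353 ≈ 1.202 μg/mL.

1.2 μg/mL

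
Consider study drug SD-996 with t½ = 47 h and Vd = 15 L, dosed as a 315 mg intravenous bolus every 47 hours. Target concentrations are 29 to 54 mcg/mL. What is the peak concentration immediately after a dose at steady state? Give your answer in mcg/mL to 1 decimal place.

42.0 mcg/mL

The dosing interval is 1 half-life, so f = 2^(−1) = 0.5.
At steady state, R = 1/(1 − 0.5) = 2/1.
Single-dose peak C₀ = D/Vd = 315/15 = 21 mcg/mL.
Steady-state peak Cmax,ss = C₀·R = 21 × 2/1 ≈ 42.000 mcg/mL.
Peak 42.0 mcg/mL vs MTC 54 mcg/mL: below toxic threshold.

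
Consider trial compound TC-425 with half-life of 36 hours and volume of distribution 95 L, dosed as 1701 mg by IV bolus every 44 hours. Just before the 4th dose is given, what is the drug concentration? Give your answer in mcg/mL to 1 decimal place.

12.4 mcg/mL

f = (1/2)^(τ/t½) = (1/2)^(44/36) ≈ 0.4286.
C₀ = D/Vd = 1701/95 ≈ 17.905 mcg/mL.
Before the 4th dose, 3 doses have been given. Superposition: Cmin = C₀·(f + f² + … + f^3).
≈ 17.905 × (0.4286 + 0.1837 + 0.0787) ≈ 17.905 × 0.6910 ≈ 12.372 mcg/mL.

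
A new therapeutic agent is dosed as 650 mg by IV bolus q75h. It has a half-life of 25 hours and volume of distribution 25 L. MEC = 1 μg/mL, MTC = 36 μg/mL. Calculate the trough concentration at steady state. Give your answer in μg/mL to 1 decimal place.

τ = 75 h = 3 half-lives, so f = (1/2)^3 = 0.125.
At steady state, R = 1/(1 − 0.125) = 8/7.
Single-dose peak C₀ = D/Vd = 650/25 = 26 μg/mL.
Steady-state peak Cmax,ss = C₀·R = 26 × 8/7 ≈ 29.714 μg/mL.
Steady-state trough Cmin,ss = Cmax,ss·f ≈ 29.714 × 0.125 ≈ 3.714 μg/mL.
Trough 3.7 μg/mL vs MEC 1 μg/mL: adequate.

3.7 μg/mL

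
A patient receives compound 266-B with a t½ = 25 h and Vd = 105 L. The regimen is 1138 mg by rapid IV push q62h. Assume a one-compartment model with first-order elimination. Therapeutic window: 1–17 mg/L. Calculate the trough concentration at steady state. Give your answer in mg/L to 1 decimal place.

Over one 62-h interval, 62/25 ≈ 2.48 half-lives elapse, leaving f ≈ 0.1792 of each dose.
Each bolus raises the concentration by D/Vd = 1138/105 ≈ 10.838 mg/L.
Steady-state trough Cmin,ss = C₀·f/(1−f) ≈ 10.838 × 0.1792/0.8208 ≈ 2.366 mg/L.
Trough 2.4 mg/L vs MEC 1 mg/L: adequate.

2.4 mg/L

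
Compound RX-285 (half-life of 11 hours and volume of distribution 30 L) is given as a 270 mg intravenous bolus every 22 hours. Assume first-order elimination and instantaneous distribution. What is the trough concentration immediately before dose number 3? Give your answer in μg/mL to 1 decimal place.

2.8 μg/mL

f = (1/2)^(τ/t½) = (1/2)^(22/11) ≈ 0.2500.
C₀ = D/Vd = 270/30 ≈ 9.000 μg/mL.
Before the 3rd dose, 2 doses have been given. Superposition: Cmin = C₀·(f + f²).
≈ 9.000 × (0.2500 + 0.0625) ≈ 9.000 × 0.3125 ≈ 2.812 μg/mL.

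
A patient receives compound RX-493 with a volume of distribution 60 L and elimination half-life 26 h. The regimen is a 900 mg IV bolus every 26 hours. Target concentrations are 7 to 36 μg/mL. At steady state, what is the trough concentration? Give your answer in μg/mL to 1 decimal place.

The dosing interval is 1 half-life, so f = 2^(−1) = 0.5.
At steady state, R = 1/(1 − 0.5) = 2/1.
Single-dose peak C₀ = D/Vd = 900/60 = 15 μg/mL.
Steady-state peak Cmax,ss = C₀·R = 15 × 2/1 ≈ 30.000 μg/mL.
Steady-state trough Cmin,ss = Cmax,ss·f ≈ 30.000 × 0.5 ≈ 15.000 μg/mL.
Trough 15.0 μg/mL vs MEC 7 μg/mL: adequate.

15.0 μg/mL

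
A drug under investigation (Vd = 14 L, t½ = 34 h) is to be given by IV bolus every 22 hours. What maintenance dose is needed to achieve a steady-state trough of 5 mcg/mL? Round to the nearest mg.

τ/t½ = 22/34 ≈ 0.64706, so f = (1/2)^(22/34) ≈ 0.638581.
Cmin,ss = (D/Vd)·f/(1−f), so D = Cmin,ss·Vd·(1−f)/f.
D = 5 × 14 × (1−f)/f ≈ 5 × 14 × 0.56597 ≈ 39.62 mg.

40 mg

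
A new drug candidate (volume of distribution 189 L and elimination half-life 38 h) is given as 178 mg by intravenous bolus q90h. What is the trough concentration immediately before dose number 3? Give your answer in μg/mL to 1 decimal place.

0.2 μg/mL

f = (1/2)^(τ/t½) = (1/2)^(90/38) ≈ 0.1937.
C₀ = D/Vd = 178/189 ≈ 0.942 μg/mL.
Before the 3rd dose, 2 doses have been given. Superposition: Cmin = C₀·(f + f²).
≈ 0.942 × (0.1937 + 0.0375) ≈ 0.942 × 0.2312 ≈ 0.218 μg/mL.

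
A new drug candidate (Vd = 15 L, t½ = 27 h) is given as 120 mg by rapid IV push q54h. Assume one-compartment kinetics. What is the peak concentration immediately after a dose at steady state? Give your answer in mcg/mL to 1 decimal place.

10.7 mcg/mL

τ = 54 h = 2 half-lives, so f = (1/2)^2 = 0.25.
At steady state, R = 1/(1 − 0.25) = 4/3.
Single-dose peak C₀ = D/Vd = 120/15 = 8 mcg/mL.
Steady-state peak Cmax,ss = C₀·R = 8 × 4/3 ≈ 10.667 mcg/mL.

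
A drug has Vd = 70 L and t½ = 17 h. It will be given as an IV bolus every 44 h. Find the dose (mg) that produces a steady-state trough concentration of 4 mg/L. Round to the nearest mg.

1404 mg

τ/t½ = 44/17 ≈ 2.5882, so f = (1/2)^(44/17) ≈ 0.166289.
Cmin,ss = (D/Vd)·f/(1−f), so D = Cmin,ss·Vd·(1−f)/f.
D = 4 × 70 × (1−f)/f ≈ 4 × 70 × 5.01363 ≈ 1403.82 mg.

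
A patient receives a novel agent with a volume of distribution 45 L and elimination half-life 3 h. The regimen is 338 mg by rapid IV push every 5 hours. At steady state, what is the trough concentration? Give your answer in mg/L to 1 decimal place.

Over one 5-h interval, 5/3 ≈ 1.6667 half-lives elapse, leaving f ≈ 0.3150 of each dose.
At steady state, accumulation factor R = 1/(1 − e^(−kτ)) ≈ 1.4599.
Each bolus raises the concentration by D/Vd = 338/45 ≈ 7.511 mg/L.
Cmax,ss = C₀/(1 − f) ≈ 7.511/0.6850 ≈ 10.965 mg/L.
One interval later, Cmin,ss = Cmax,ss·e^(−kτ) ≈ 10.965 × 0.3150 ≈ 3.454 mg/L.

3.5 mg/L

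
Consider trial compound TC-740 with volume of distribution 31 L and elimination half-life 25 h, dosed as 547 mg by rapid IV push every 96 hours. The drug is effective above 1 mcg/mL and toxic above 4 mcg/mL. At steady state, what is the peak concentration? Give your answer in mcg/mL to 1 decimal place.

τ/t½ = 96/25 ≈ 3.84, so fraction remaining f = (1/2)^(96/25) ≈ 0.0698.
At steady state, accumulation factor R = 1/(1 − e^(−kτ)) ≈ 1.0750.
Each bolus raises the concentration by D/Vd = 547/31 ≈ 17.645 mcg/mL.
Steady-state peak Cmax,ss = C₀·R ≈ 17.645 × 1.0750 ≈ 18.968 mcg/mL.
Peak 19.0 mcg/mL vs MTC 4 mcg/mL: exceeds toxic threshold.

19.0 mcg/mL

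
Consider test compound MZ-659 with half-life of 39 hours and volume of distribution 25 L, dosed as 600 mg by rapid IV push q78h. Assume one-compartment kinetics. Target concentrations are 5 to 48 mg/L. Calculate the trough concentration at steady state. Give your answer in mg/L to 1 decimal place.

The dosing interval is 2 half-lives, so f = 2^(−2) = 0.25.
At steady state, R = 1/(1 − 0.25) = 4/3.
Single-dose peak C₀ = D/Vd = 600/25 = 24 mg/L.
Steady-state peak Cmax,ss = C₀·R = 24 × 4/3 ≈ 32.000 mg/L.
Steady-state trough Cmin,ss = Cmax,ss·f ≈ 32.000 × 0.25 ≈ 8.000 mg/L.
Trough 8.0 mg/L vs MEC 5 mg/L: adequate.

8.0 mg/L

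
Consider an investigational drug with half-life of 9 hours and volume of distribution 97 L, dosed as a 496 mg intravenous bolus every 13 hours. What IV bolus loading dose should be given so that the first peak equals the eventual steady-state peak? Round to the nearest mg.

784 mg

f = (1/2)^(13/9) ≈ 0.367434; accumulation ratio R = 1/(1−f) ≈ 1.58086.
Loading dose to hit Cmax,ss on first dose: D_load = D_maint·R ≈ 496 × 1.58086 ≈ 784.11 mg.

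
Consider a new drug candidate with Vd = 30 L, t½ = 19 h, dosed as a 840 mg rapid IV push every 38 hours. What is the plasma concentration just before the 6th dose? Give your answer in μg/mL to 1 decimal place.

f = (1/2)^(τ/t½) = (1/2)^(38/19) ≈ 0.2500.
C₀ = D/Vd = 840/30 ≈ 28.000 μg/mL.
Before the 6th dose, 5 doses have been given. Superposition: Cmin = C₀·(f + f² + … + f^5).
≈ 28.000 × (0.2500 + 0.0625 + 0.0156 + 0.0039 + 0.0010) ≈ 28.000 × 0.3330 ≈ 9.324 μg/mL.

9.3 μg/mL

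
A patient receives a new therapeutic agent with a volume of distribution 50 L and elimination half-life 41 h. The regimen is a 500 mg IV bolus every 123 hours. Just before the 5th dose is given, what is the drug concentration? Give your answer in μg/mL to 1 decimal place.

f = (1/2)^(τ/t½) = (1/2)^(123/41) ≈ 0.1250.
C₀ = D/Vd = 500/50 ≈ 10.000 μg/mL.
Before the 5th dose, 4 doses have been given. Superposition: Cmin = C₀·(f + f² + … + f^4).
≈ 10.000 × (0.1250 + 0.0156 + 0.0020 + 0.0002) ≈ 10.000 × 0.1428 ≈ 1.428 μg/mL.

1.4 μg/mL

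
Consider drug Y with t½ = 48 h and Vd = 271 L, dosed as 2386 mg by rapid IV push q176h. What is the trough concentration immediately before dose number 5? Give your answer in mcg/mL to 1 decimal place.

f = (1/2)^(τ/t½) = (1/2)^(176/48) ≈ 0.0787.
C₀ = D/Vd = 2386/271 ≈ 8.804 mcg/mL.
Before the 5th dose, 4 doses have been given. Superposition: Cmin = C₀·(f + f² + … + f^4).
≈ 8.804 × (0.0787 + 0.0062 + 0.0005 + 0.0000) ≈ 8.804 × 0.0854 ≈ 0.752 mcg/mL.

0.8 mcg/mL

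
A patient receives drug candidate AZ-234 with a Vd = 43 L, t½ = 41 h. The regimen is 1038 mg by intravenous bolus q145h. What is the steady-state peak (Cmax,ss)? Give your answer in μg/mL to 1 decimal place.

τ/t½ = 145/41 ≈ 3.5366, so fraction remaining f = (1/2)^(145/41) ≈ 0.0862.
At steady state, accumulation factor R = 1/(1 − e^(−kτ)) ≈ 1.0943.
Single-dose peak C₀ = D/Vd = 1038/43 ≈ 24.140 μg/mL.
Cmax,ss = C₀/(1 − f) ≈ 24.140/0.9138 ≈ 26.417 μg/mL.

26.4 μg/mL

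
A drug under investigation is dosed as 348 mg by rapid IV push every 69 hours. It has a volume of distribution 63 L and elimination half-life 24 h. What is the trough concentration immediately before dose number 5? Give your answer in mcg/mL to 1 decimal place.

f = (1/2)^(τ/t½) = (1/2)^(69/24) ≈ 0.1363.
C₀ = D/Vd = 348/63 ≈ 5.524 mcg/mL.
Before the 5th dose, 4 doses have been given. Superposition: Cmin = C₀·(f + f² + … + f^4).
≈ 5.524 × (0.1363 + 0.0186 + 0.0025 + 0.0003) ≈ 5.524 × 0.1577 ≈ 0.871 mcg/mL.

0.9 mcg/mL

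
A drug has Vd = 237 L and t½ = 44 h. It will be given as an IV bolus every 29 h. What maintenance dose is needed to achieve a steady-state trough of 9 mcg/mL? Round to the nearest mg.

1235 mg

τ/t½ = 29/44 ≈ 0.65909, so f = (1/2)^(29/44) ≈ 0.633277.
Cmin,ss = (D/Vd)·f/(1−f), so D = Cmin,ss·Vd·(1−f)/f.
D = 9 × 237 × (1−f)/f ≈ 9 × 237 × 0.57909 ≈ 1235.20 mg.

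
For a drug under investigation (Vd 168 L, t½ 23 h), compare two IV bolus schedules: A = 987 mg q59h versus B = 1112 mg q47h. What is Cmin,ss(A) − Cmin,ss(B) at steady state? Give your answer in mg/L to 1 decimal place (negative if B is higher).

Regimen A: f = (1/2)^(59/23) ≈ 0.1690; Cmin,ss = (987/168)·f/(1−f) ≈ 1.195 mg/L.
Regimen B: f = (1/2)^(47/23) ≈ 0.2426; Cmin,ss = (1112/168)·f/(1−f) ≈ 2.120 mg/L.
Difference ≈ 1.195 − 2.120 ≈ -0.925 mg/L.

-0.9 mg/L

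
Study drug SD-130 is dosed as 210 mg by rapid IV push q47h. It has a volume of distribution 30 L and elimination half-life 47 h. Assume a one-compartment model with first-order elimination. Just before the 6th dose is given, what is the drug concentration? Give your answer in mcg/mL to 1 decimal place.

f = (1/2)^(τ/t½) = (1/2)^(47/47) ≈ 0.5000.
C₀ = D/Vd = 210/30 ≈ 7.000 mcg/mL.
Before the 6th dose, 5 doses have been given. Superposition: Cmin = C₀·(f + f² + … + f^5).
≈ 7.000 × (0.5000 + 0.2500 + 0.1250 + 0.0625 + 0.0313) ≈ 7.000 × 0.9688 ≈ 6.782 mcg/mL.

6.8 mcg/mL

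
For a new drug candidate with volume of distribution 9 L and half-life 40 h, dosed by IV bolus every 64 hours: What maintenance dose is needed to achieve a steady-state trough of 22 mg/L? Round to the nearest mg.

402 mg

τ/t½ = 64/40 ≈ 1.6, so f = (1/2)^(64/40) ≈ 0.329877.
Cmin,ss = (D/Vd)·f/(1−f), so D = Cmin,ss·Vd·(1−f)/f.
D = 22 × 9 × (1−f)/f ≈ 22 × 9 × 2.03143 ≈ 402.22 mg.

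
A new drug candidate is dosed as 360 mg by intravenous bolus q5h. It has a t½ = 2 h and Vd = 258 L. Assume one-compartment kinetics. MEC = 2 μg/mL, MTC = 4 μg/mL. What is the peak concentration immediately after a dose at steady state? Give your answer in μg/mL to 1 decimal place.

1.7 μg/mL

Over one 5-h interval, 5/2 ≈ 2.5 half-lives elapse, leaving f ≈ 0.1768 of each dose.
At steady state, accumulation factor R = 1/(1 − e^(−kτ)) ≈ 1.2148.
Single-dose peak C₀ = D/Vd = 360/258 ≈ 1.395 μg/mL.
Cmax,ss = C₀/(1 − f) ≈ 1.395/0.8232 ≈ 1.695 μg/mL.
Peak 1.7 μg/mL vs MTC 4 μg/mL: below toxic threshold.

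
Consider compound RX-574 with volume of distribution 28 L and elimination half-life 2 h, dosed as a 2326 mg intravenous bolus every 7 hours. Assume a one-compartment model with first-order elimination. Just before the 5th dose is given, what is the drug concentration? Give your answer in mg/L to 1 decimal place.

f = (1/2)^(τ/t½) = (1/2)^(7/2) ≈ 0.0884.
C₀ = D/Vd = 2326/28 ≈ 83.071 mg/L.
Before the 5th dose, 4 doses have been given. Superposition: Cmin = C₀·(f + f² + … + f^4).
≈ 83.071 × (0.0884 + 0.0078 + 0.0007 + 0.0001) ≈ 83.071 × 0.0970 ≈ 8.058 mg/L.

8.1 mg/L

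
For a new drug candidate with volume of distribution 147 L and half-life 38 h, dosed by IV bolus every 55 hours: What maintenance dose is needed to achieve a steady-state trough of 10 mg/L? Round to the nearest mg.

2539 mg

τ/t½ = 55/38 ≈ 1.4474, so f = (1/2)^(55/38) ≈ 0.366690.
Cmin,ss = (D/Vd)·f/(1−f), so D = Cmin,ss·Vd·(1−f)/f.
D = 10 × 147 × (1−f)/f ≈ 10 × 147 × 1.72710 ≈ 2538.84 mg.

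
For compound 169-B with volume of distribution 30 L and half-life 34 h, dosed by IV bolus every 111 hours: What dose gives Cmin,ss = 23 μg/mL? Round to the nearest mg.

5942 mg

τ/t½ = 111/34 ≈ 3.2647, so f = (1/2)^(111/34) ≈ 0.104046.
Cmin,ss = (D/Vd)·f/(1−f), so D = Cmin,ss·Vd·(1−f)/f.
D = 23 × 30 × (1−f)/f ≈ 23 × 30 × 8.61113 ≈ 5941.68 mg.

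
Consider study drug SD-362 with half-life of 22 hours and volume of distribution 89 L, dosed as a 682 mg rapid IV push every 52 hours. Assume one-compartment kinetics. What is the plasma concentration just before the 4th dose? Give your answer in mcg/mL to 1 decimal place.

f = (1/2)^(τ/t½) = (1/2)^(52/22) ≈ 0.1943.
C₀ = D/Vd = 682/89 ≈ 7.663 mcg/mL.
Before the 4th dose, 3 doses have been given. Superposition: Cmin = C₀·(f + f² + … + f^3).
≈ 7.663 × (0.1943 + 0.0378 + 0.0073) ≈ 7.663 × 0.2394 ≈ 1.835 mcg/mL.

1.8 mcg/mL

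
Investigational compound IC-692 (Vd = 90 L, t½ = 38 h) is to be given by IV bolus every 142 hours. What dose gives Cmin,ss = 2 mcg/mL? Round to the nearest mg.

τ/t½ = 142/38 ≈ 3.7368, so f = (1/2)^(142/38) ≈ 0.075006.
Cmin,ss = (D/Vd)·f/(1−f), so D = Cmin,ss·Vd·(1−f)/f.
D = 2 × 90 × (1−f)/f ≈ 2 × 90 × 12.33227 ≈ 2219.81 mg.

2220 mg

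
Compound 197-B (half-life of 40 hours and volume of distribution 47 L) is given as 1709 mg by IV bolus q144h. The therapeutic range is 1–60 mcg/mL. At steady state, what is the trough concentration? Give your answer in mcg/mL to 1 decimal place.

k = ln2/t½ = ln2/40 ≈ 0.017329 h⁻¹; fraction remaining f = e^(−kτ) = e^(−0.017329×144) ≈ 0.0825.
At steady state, accumulation factor R = 1/(1 − e^(−kτ)) ≈ 1.0899.
Single-dose peak C₀ = D/Vd = 1709/47 ≈ 36.362 mcg/mL.
Cmax,ss = C₀/(1 − f) ≈ 36.362/0.9175 ≈ 39.632 mcg/mL.
Steady-state trough Cmin,ss = Cmax,ss·f ≈ 39.632 × 0.0825 ≈ 3.270 mcg/mL.
Trough 3.3 mcg/mL vs MEC 1 mcg/mL: adequate.

3.3 mcg/mL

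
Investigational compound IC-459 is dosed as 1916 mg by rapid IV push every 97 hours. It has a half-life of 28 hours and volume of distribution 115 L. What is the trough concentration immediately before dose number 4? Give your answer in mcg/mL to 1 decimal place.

f = (1/2)^(τ/t½) = (1/2)^(97/28) ≈ 0.0906.
C₀ = D/Vd = 1916/115 ≈ 16.661 mcg/mL.
Before the 4th dose, 3 doses have been given. Superposition: Cmin = C₀·(f + f² + … + f^3).
≈ 16.661 × (0.0906 + 0.0082 + 0.0007) ≈ 16.661 × 0.0995 ≈ 1.658 mcg/mL.

1.7 mcg/mL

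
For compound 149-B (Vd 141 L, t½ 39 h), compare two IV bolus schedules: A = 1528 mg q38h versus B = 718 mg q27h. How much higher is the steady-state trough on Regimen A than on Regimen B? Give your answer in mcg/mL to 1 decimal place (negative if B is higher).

Regimen A: f = (1/2)^(38/39) ≈ 0.5090; Cmin,ss = (1528/141)·f/(1−f) ≈ 11.234 mcg/mL.
Regimen B: f = (1/2)^(27/39) ≈ 0.6189; Cmin,ss = (718/141)·f/(1−f) ≈ 8.270 mcg/mL.
Difference ≈ 11.234 − 8.270 ≈ 2.964 mcg/mL.

3.0 mcg/mL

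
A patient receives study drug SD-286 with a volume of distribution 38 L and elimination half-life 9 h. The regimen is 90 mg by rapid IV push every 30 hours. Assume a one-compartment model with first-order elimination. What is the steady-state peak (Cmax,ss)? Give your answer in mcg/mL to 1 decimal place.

k = ln2/t½ = ln2/9 ≈ 0.077016 h⁻¹; fraction remaining f = e^(−kτ) = e^(−0.077016×30) ≈ 0.0992.
At steady state, accumulation factor R = 1/(1 − e^(−kτ)) ≈ 1.1101.
Each bolus raises the concentration by D/Vd = 90/38 ≈ 2.368 mcg/mL.
Steady-state peak Cmax,ss = C₀·R ≈ 2.368 × 1.1101 ≈ 2.629 mcg/mL.

2.6 mcg/mL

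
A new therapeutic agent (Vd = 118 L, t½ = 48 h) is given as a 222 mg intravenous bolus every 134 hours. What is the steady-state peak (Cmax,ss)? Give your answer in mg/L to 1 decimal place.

2.2 mg/L

k = ln2/t½ = ln2/48 ≈ 0.014441 h⁻¹; fraction remaining f = e^(−kτ) = e^(−0.014441×134) ≈ 0.1444.
Accumulation ratio R = 1/(1 − f) ≈ 1/0.8556 ≈ 1.1688.
Single-dose peak C₀ = D/Vd = 222/118 ≈ 1.881 mg/L.
Cmax,ss = C₀/(1 − f) ≈ 1.881/0.8556 ≈ 2.198 mg/L.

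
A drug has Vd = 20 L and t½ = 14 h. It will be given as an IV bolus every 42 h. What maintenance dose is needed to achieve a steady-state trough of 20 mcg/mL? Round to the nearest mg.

2800 mg

τ/t½ = 42/14 ≈ 3, so f = (1/2)^(42/14) ≈ 0.125000.
Cmin,ss = (D/Vd)·f/(1−f), so D = Cmin,ss·Vd·(1−f)/f.
D = 20 × 20 × (1−f)/f ≈ 20 × 20 × 7.00000 ≈ 2800.00 mg.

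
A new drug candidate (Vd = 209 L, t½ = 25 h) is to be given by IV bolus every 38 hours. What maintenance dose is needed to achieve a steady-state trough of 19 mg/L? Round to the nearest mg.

7417 mg

τ/t½ = 38/25 ≈ 1.52, so f = (1/2)^(38/25) ≈ 0.348686.
Cmin,ss = (D/Vd)·f/(1−f), so D = Cmin,ss·Vd·(1−f)/f.
D = 19 × 209 × (1−f)/f ≈ 19 × 209 × 1.86791 ≈ 7417.47 mg.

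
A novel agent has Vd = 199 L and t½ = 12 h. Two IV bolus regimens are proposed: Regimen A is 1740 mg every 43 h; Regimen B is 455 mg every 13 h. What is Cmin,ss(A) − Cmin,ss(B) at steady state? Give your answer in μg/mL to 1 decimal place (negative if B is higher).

-1.2 μg/mL

Regimen A: f = (1/2)^(43/12) ≈ 0.0834; Cmin,ss = (1740/199)·f/(1−f) ≈ 0.796 μg/mL.
Regimen B: f = (1/2)^(13/12) ≈ 0.4719; Cmin,ss = (455/199)·f/(1−f) ≈ 2.043 μg/mL.
Difference ≈ 0.796 − 2.043 ≈ -1.247 μg/mL.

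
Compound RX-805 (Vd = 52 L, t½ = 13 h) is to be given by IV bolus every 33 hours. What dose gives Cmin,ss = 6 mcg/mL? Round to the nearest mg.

1501 mg

τ/t½ = 33/13 ≈ 2.5385, so f = (1/2)^(33/13) ≈ 0.172126.
Cmin,ss = (D/Vd)·f/(1−f), so D = Cmin,ss·Vd·(1−f)/f.
D = 6 × 52 × (1−f)/f ≈ 6 × 52 × 4.80970 ≈ 1500.63 mg.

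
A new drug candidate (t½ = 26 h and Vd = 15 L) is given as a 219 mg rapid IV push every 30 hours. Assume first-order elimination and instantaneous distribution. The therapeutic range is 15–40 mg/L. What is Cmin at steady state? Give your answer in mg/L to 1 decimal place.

11.9 mg/L

k = ln2/t½ = ln2/26 ≈ 0.026660 h⁻¹; fraction remaining f = e^(−kτ) = e^(−0.026660×30) ≈ 0.4494.
Single-dose peak C₀ = D/Vd = 219/15 ≈ 14.600 mg/L.
Steady-state trough Cmin,ss = C₀·f/(1−f) ≈ 14.600 × 0.4494/0.5506 ≈ 11.917 mg/L.
Trough 11.9 mg/L vs MEC 15 mg/L: subtherapeutic.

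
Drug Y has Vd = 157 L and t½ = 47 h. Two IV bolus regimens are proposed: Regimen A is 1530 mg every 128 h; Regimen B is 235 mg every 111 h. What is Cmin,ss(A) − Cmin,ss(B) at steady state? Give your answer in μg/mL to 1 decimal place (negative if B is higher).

Regimen A: f = (1/2)^(128/47) ≈ 0.1514; Cmin,ss = (1530/157)·f/(1−f) ≈ 1.739 μg/mL.
Regimen B: f = (1/2)^(111/47) ≈ 0.1946; Cmin,ss = (235/157)·f/(1−f) ≈ 0.362 μg/mL.
Difference ≈ 1.739 − 0.362 ≈ 1.377 μg/mL.

1.4 μg/mL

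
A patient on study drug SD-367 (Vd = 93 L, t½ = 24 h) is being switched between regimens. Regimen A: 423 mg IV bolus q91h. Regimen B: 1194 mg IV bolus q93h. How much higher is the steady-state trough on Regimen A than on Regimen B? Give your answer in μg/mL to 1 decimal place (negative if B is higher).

Regimen A: f = (1/2)^(91/24) ≈ 0.0722; Cmin,ss = (423/93)·f/(1−f) ≈ 0.354 μg/mL.
Regimen B: f = (1/2)^(93/24) ≈ 0.0682; Cmin,ss = (1194/93)·f/(1−f) ≈ 0.940 μg/mL.
Difference ≈ 0.354 − 0.940 ≈ -0.586 μg/mL.

-0.6 μg/mL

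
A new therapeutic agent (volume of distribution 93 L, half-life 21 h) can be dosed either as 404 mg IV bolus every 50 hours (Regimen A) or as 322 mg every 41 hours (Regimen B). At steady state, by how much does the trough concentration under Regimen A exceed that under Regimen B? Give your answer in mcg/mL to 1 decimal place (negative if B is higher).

Regimen A: f = (1/2)^(50/21) ≈ 0.1920; Cmin,ss = (404/93)·f/(1−f) ≈ 1.032 mcg/mL.
Regimen B: f = (1/2)^(41/21) ≈ 0.2584; Cmin,ss = (322/93)·f/(1−f) ≈ 1.206 mcg/mL.
Difference ≈ 1.032 − 1.206 ≈ -0.174 mcg/mL.

-0.2 mcg/mL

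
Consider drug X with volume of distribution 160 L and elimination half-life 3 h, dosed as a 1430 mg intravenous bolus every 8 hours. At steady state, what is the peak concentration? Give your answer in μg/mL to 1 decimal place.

10.6 μg/mL

k = ln2/t½ = ln2/3 ≈ 0.231049 h⁻¹; fraction remaining f = e^(−kτ) = e^(−0.231049×8) ≈ 0.1575.
Accumulation ratio R = 1/(1 − f) ≈ 1/0.8425 ≈ 1.1869.
Each bolus raises the concentration by D/Vd = 1430/160 ≈ 8.938 μg/mL.
Cmax,ss = C₀/(1 − f) ≈ 8.938/0.8425 ≈ 10.609 μg/mL.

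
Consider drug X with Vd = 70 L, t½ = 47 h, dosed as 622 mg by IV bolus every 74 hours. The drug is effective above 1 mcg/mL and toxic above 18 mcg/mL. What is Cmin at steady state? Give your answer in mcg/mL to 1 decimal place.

4.5 mcg/mL

τ/t½ = 74/47 ≈ 1.5745, so fraction remaining f = (1/2)^(74/47) ≈ 0.3358.
Accumulation ratio R = 1/(1 − f) ≈ 1/0.6642 ≈ 1.5056.
Single-dose peak C₀ = D/Vd = 622/70 ≈ 8.886 mcg/mL.
Cmax,ss = C₀/(1 − f) ≈ 8.886/0.6642 ≈ 13.379 mcg/mL.
Steady-state trough Cmin,ss = Cmax,ss·f ≈ 13.379 × 0.3358 ≈ 4.493 mcg/mL.
Trough 4.5 mcg/mL vs MEC 1 mcg/mL: adequate.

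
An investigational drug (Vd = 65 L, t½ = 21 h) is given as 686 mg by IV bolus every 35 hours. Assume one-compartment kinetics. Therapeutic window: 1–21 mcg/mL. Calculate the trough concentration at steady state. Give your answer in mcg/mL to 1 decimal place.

Over one 35-h interval, 35/21 ≈ 1.6667 half-lives elapse, leaving f ≈ 0.3150 of each dose.
Single-dose peak C₀ = D/Vd = 686/65 ≈ 10.554 mcg/mL.
Steady-state trough Cmin,ss = C₀·f/(1−f) ≈ 10.554 × 0.3150/0.6850 ≈ 4.853 mcg/mL.
Trough 4.9 mcg/mL vs MEC 1 mcg/mL: adequate.

4.9 mcg/mL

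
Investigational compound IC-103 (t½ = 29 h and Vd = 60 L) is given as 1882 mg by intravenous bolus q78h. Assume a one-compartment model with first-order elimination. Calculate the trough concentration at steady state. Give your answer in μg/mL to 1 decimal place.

5.8 μg/mL

Over one 78-h interval, 78/29 ≈ 2.6897 half-lives elapse, leaving f ≈ 0.1550 of each dose.
At steady state, accumulation factor R = 1/(1 − e^(−kτ)) ≈ 1.1834.
Single-dose peak C₀ = D/Vd = 1882/60 ≈ 31.367 μg/mL.
Cmax,ss = C₀/(1 − f) ≈ 31.367/0.8450 ≈ 37.121 μg/mL.
Steady-state trough Cmin,ss = Cmax,ss·f ≈ 37.121 × 0.1550 ≈ 5.754 μg/mL.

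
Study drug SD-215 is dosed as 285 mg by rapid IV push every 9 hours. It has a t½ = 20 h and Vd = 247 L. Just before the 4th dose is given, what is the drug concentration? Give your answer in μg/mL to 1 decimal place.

1.9 μg/mL

f = (1/2)^(τ/t½) = (1/2)^(9/20) ≈ 0.7320.
C₀ = D/Vd = 285/247 ≈ 1.154 μg/mL.
Before the 4th dose, 3 doses have been given. Superposition: Cmin = C₀·(f + f² + … + f^3).
≈ 1.154 × (0.7320 + 0.5358 + 0.3922) ≈ 1.154 × 1.6600 ≈ 1.916 μg/mL.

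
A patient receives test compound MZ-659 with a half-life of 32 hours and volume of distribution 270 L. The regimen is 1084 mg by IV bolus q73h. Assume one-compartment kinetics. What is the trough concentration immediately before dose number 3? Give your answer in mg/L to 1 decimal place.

f = (1/2)^(τ/t½) = (1/2)^(73/32) ≈ 0.2057.
C₀ = D/Vd = 1084/270 ≈ 4.015 mg/L.
Before the 3rd dose, 2 doses have been given. Superposition: Cmin = C₀·(f + f²).
≈ 4.015 × (0.2057 + 0.0423) ≈ 4.015 × 0.2480 ≈ 0.996 mg/L.

1.0 mg/L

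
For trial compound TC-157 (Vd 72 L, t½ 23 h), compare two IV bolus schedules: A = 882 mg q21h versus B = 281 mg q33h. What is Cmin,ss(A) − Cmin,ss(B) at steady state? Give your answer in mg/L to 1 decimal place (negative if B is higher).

Regimen A: f = (1/2)^(21/23) ≈ 0.5311; Cmin,ss = (882/72)·f/(1−f) ≈ 13.875 mg/L.
Regimen B: f = (1/2)^(33/23) ≈ 0.3699; Cmin,ss = (281/72)·f/(1−f) ≈ 2.291 mg/L.
Difference ≈ 13.875 − 2.291 ≈ 11.584 mg/L.

11.6 mg/L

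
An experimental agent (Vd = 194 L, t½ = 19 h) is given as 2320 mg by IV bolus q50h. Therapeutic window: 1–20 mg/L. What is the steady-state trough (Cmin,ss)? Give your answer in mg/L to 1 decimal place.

Over one 50-h interval, 50/19 ≈ 2.6316 half-lives elapse, leaving f ≈ 0.1614 of each dose.
Accumulation ratio R = 1/(1 − f) ≈ 1/0.8386 ≈ 1.1925.
Single-dose peak C₀ = D/Vd = 2320/194 ≈ 11.959 mg/L.
Steady-state peak Cmax,ss = C₀·R ≈ 11.959 × 1.1925 ≈ 14.261 mg/L.
Steady-state trough Cmin,ss = Cmax,ss·f ≈ 14.261 × 0.1614 ≈ 2.302 mg/L.
Trough 2.3 mg/L vs MEC 1 mg/L: adequate.

2.3 mg/L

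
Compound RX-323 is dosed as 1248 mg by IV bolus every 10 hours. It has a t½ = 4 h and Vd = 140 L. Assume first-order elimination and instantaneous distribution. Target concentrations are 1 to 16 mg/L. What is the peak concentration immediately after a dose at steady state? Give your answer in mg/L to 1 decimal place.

τ/t½ = 10/4 ≈ 2.5, so fraction remaining f = (1/2)^(10/4) ≈ 0.1768.
At steady state, accumulation factor R = 1/(1 − e^(−kτ)) ≈ 1.2148.
Single-dose peak C₀ = D/Vd = 1248/140 ≈ 8.914 mg/L.
Steady-state peak Cmax,ss = C₀·R ≈ 8.914 × 1.2148 ≈ 10.829 mg/L.
Peak 10.8 mg/L vs MTC 16 mg/L: below toxic threshold.

10.8 mg/L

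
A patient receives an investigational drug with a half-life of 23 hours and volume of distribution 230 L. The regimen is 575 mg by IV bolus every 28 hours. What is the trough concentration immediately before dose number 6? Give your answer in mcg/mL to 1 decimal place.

f = (1/2)^(τ/t½) = (1/2)^(28/23) ≈ 0.4301.
C₀ = D/Vd = 575/230 ≈ 2.500 mcg/mL.
Before the 6th dose, 5 doses have been given. Superposition: Cmin = C₀·(f + f² + … + f^5).
≈ 2.500 × (0.4301 + 0.1850 + 0.0796 + 0.0342 + 0.0147) ≈ 2.500 × 0.7436 ≈ 1.859 mcg/mL.

1.9 mcg/mL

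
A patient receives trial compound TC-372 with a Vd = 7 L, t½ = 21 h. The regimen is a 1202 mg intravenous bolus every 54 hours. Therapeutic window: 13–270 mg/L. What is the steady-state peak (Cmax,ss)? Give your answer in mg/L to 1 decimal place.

206.4 mg/L

Over one 54-h interval, 54/21 ≈ 2.5714 half-lives elapse, leaving f ≈ 0.1682 of each dose.
Accumulation ratio R = 1/(1 − f) ≈ 1/0.8318 ≈ 1.2022.
Single-dose peak C₀ = D/Vd = 1202/7 ≈ 171.714 mg/L.
Steady-state peak Cmax,ss = C₀·R ≈ 171.714 × 1.2022 ≈ 206.435 mg/L.
Peak 206.4 mg/L vs MTC 270 mg/L: below toxic threshold.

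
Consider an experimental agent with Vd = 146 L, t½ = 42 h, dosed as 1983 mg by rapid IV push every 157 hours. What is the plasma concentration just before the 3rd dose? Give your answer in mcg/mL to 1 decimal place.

f = (1/2)^(τ/t½) = (1/2)^(157/42) ≈ 0.0749.
C₀ = D/Vd = 1983/146 ≈ 13.582 mcg/mL.
Before the 3rd dose, 2 doses have been given. Superposition: Cmin = C₀·(f + f²).
≈ 13.582 × (0.0749 + 0.0056) ≈ 13.582 × 0.0805 ≈ 1.093 mcg/mL.

1.1 mcg/mL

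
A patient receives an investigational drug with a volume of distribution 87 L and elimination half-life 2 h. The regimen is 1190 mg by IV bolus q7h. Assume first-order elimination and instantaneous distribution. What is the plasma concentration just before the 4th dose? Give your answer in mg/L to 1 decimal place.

1.3 mg/L

f = (1/2)^(τ/t½) = (1/2)^(7/2) ≈ 0.0884.
C₀ = D/Vd = 1190/87 ≈ 13.678 mg/L.
Before the 4th dose, 3 doses have been given. Superposition: Cmin = C₀·(f + f² + … + f^3).
≈ 13.678 × (0.0884 + 0.0078 + 0.0007) ≈ 13.678 × 0.0969 ≈ 1.325 mg/L.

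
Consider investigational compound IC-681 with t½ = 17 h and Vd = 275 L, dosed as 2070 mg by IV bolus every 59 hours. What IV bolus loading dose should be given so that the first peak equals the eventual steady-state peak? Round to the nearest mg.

f = (1/2)^(59/17) ≈ 0.090209; accumulation ratio R = 1/(1−f) ≈ 1.09915.
Loading dose to hit Cmax,ss on first dose: D_load = D_maint·R ≈ 2070 × 1.09915 ≈ 2275.24 mg.

2275 mg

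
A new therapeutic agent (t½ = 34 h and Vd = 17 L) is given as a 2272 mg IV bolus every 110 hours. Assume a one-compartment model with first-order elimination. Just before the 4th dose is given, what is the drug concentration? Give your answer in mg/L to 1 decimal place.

f = (1/2)^(τ/t½) = (1/2)^(110/34) ≈ 0.1062.
C₀ = D/Vd = 2272/17 ≈ 133.647 mg/L.
Before the 4th dose, 3 doses have been given. Superposition: Cmin = C₀·(f + f² + … + f^3).
≈ 133.647 × (0.1062 + 0.0113 + 0.0012) ≈ 133.647 × 0.1187 ≈ 15.864 mg/L.

15.9 mg/L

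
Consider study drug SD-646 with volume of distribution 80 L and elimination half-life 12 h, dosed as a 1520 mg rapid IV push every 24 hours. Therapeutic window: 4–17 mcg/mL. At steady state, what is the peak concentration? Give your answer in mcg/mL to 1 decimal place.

25.3 mcg/mL

τ = 24 h = 2 half-lives, so f = (1/2)^2 = 0.25.
At steady state, R = 1/(1 − 0.25) = 4/3.
Single-dose peak C₀ = D/Vd = 1520/80 = 19 mcg/mL.
Steady-state peak Cmax,ss = C₀·R = 19 × 4/3 ≈ 25.333 mcg/mL.
Peak 25.3 mcg/mL vs MTC 17 mcg/mL: exceeds toxic threshold.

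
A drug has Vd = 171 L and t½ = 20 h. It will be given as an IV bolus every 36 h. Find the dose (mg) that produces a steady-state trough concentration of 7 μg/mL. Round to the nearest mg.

τ/t½ = 36/20 ≈ 1.8, so f = (1/2)^(36/20) ≈ 0.287175.
Cmin,ss = (D/Vd)·f/(1−f), so D = Cmin,ss·Vd·(1−f)/f.
D = 7 × 171 × (1−f)/f ≈ 7 × 171 × 2.48220 ≈ 2971.19 mg.

2971 mg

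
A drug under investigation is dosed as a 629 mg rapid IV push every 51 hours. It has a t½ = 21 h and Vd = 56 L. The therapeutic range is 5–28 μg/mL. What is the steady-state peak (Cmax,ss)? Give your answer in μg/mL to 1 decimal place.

τ/t½ = 51/21 ≈ 2.4286, so fraction remaining f = (1/2)^(51/21) ≈ 0.1857.
At steady state, accumulation factor R = 1/(1 − e^(−kτ)) ≈ 1.2280.
Single-dose peak C₀ = D/Vd = 629/56 ≈ 11.232 μg/mL.
Steady-state peak Cmax,ss = C₀·R ≈ 11.232 × 1.2280 ≈ 13.793 μg/mL.
Peak 13.8 μg/mL vs MTC 28 μg/mL: below toxic threshold.

13.8 μg/mL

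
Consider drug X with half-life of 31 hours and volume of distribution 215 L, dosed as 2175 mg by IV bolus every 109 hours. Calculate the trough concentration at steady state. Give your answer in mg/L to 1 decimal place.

Over one 109-h interval, 109/31 ≈ 3.5161 half-lives elapse, leaving f ≈ 0.0874 of each dose.
Single-dose peak C₀ = D/Vd = 2175/215 ≈ 10.116 mg/L.
Steady-state trough Cmin,ss = C₀·f/(1−f) ≈ 10.116 × 0.0874/0.9126 ≈ 0.969 mg/L.

1.0 mg/L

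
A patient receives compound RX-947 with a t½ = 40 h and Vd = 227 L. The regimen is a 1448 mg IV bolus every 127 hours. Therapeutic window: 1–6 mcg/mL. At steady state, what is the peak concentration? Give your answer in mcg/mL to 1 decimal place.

7.2 mcg/mL

Over one 127-h interval, 127/40 ≈ 3.175 half-lives elapse, leaving f ≈ 0.1107 of each dose.
At steady state, accumulation factor R = 1/(1 − e^(−kτ)) ≈ 1.1245.
Each bolus raises the concentration by D/Vd = 1448/227 ≈ 6.379 mcg/mL.
Steady-state peak Cmax,ss = C₀·R ≈ 6.379 × 1.1245 ≈ 7.173 mcg/mL.
Peak 7.2 mcg/mL vs MTC 6 mcg/mL: exceeds toxic threshold.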